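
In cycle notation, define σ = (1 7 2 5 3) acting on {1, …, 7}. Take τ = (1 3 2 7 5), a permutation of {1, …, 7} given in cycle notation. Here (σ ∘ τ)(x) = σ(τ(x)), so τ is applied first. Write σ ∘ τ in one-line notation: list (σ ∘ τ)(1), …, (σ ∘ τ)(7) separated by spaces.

1 2 5 4 7 6 3

(σ ∘ τ)(x) = σ(τ(x)). Computing each image: σ(τ(1)) = σ(3) = 1, σ(τ(2)) = σ(7) = 2, σ(τ(3)) = σ(2) = 5, σ(τ(4)) = σ(4) = 4, σ(τ(5)) = σ(1) = 7, σ(τ(6)) = σ(6) = 6, σ(τ(7)) = σ(5) = 3.
Hence σ ∘ τ = [1 2 5 4 7 6 3].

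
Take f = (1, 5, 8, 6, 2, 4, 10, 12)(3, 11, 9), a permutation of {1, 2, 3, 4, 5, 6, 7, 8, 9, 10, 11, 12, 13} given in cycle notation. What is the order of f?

The disjoint cycles have lengths 8, 3, 1, 1.
Since disjoint cycles commute, ord(f) = lcm(8, 3) = 24.

24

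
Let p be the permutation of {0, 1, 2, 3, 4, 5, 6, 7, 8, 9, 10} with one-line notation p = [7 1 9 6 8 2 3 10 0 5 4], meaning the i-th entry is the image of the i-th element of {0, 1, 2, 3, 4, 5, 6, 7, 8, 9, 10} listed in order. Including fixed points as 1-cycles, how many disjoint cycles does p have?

The cycle decomposition is (0 7 10 4 8)(1)(2 9 5)(3 6), which has 4 cycles (counting 1-cycles).

4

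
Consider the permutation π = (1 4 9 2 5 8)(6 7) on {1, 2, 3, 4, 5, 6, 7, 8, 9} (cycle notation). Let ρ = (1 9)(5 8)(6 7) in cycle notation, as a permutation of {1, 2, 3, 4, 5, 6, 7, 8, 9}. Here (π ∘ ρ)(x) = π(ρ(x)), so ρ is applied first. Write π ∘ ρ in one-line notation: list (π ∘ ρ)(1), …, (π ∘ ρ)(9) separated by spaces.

(π ∘ ρ)(x) = π(ρ(x)). Computing each image: π(ρ(1)) = π(9) = 2, π(ρ(2)) = π(2) = 5, π(ρ(3)) = π(3) = 3, π(ρ(4)) = π(4) = 9, π(ρ(5)) = π(8) = 1, π(ρ(6)) = π(7) = 6, π(ρ(7)) = π(6) = 7, π(ρ(8)) = π(5) = 8, π(ρ(9)) = π(1) = 4.
Hence π ∘ ρ = [2 5 3 9 1 6 7 8 4].

2 5 3 9 1 6 7 8 4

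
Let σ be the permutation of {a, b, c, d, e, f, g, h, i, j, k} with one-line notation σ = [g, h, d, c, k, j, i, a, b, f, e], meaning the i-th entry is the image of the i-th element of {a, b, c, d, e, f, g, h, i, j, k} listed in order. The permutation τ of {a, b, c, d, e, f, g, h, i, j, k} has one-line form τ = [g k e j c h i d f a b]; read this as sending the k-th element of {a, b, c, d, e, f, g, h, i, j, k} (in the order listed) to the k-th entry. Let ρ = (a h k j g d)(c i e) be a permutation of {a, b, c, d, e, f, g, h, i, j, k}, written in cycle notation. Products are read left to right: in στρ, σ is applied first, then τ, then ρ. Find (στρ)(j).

Chase j: σ(j) = f; τ(f) = h; ρ(h) = k. Hence (στρ)(j) = k.

k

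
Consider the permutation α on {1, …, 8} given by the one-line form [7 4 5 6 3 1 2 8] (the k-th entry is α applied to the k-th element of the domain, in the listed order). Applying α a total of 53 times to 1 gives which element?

Tracing 1 → 7 → … returns to 1 after 5 steps, so 1 lies in a 5-cycle (1, 7, 2, 4, 6).
On a 5-cycle, α^5 is the identity, so α^53 = α^3 there (53 ≡ 3 mod 5).
Stepping 3 places around the cycle: 1 → 7 → 2 → 4.

4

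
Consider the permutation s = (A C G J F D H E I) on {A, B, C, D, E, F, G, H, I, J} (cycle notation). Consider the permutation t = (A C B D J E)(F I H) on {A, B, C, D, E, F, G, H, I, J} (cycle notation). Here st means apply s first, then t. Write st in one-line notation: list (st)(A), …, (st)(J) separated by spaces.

B D G F H J E A C I

Chase each element through s then t: A → C → B; B → B → D; C → G → G; D → H → F; E → I → H; F → D → J; G → J → E; H → E → A; I → A → C; J → F → I.
Collecting the images, st = [B D G F H J E A C I].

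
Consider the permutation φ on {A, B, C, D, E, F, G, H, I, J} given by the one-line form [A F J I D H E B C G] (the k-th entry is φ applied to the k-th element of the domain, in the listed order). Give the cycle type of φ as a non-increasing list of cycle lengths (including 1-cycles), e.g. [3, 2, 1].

[6, 3, 1]

The disjoint cycles are (A)(B F H)(C J G E D I), with lengths 6, 3, 1 in non-increasing order.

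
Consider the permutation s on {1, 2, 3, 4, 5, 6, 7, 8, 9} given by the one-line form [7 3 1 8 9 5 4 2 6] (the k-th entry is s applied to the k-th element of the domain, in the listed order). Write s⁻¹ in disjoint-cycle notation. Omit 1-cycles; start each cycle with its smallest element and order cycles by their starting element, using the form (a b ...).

(1 3 2 8 4 7)(5 6 9)

The cycle decomposition of s is (1 7 4 8 2 3)(5 9 6).
The inverse reverses every cycle; in canonical form, s⁻¹ = (1 3 2 8 4 7)(5 6 9).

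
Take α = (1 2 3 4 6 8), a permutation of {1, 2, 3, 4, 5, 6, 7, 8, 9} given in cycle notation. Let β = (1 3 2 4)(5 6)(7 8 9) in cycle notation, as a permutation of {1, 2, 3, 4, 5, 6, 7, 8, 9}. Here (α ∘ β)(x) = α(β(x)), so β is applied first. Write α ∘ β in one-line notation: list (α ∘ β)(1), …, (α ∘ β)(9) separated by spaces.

(α ∘ β)(x) = α(β(x)). Computing each image: α(β(1)) = α(3) = 4, α(β(2)) = α(4) = 6, α(β(3)) = α(2) = 3, α(β(4)) = α(1) = 2, α(β(5)) = α(6) = 8, α(β(6)) = α(5) = 5, α(β(7)) = α(8) = 1, α(β(8)) = α(9) = 9, α(β(9)) = α(7) = 7.
Hence α ∘ β = [4 6 3 2 8 5 1 9 7].

4 6 3 2 8 5 1 9 7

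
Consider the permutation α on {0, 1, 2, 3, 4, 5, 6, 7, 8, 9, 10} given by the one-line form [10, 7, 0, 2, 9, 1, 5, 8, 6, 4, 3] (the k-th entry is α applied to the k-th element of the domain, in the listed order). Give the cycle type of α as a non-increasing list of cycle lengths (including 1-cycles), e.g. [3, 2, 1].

The disjoint cycles are (0, 10, 3, 2)(1, 7, 8, 6, 5)(4, 9), with lengths 5, 4, 2 in non-increasing order.

[5, 4, 2]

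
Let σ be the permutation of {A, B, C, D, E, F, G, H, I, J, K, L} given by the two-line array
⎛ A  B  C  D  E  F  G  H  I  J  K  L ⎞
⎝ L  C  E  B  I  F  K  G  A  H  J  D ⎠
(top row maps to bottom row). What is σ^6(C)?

Tracing C → E → … returns to C after 7 steps, so C lies in a 7-cycle (A, L, D, B, C, E, I).
Stepping 6 places around the cycle: C → E → I → A → L → D → B.

B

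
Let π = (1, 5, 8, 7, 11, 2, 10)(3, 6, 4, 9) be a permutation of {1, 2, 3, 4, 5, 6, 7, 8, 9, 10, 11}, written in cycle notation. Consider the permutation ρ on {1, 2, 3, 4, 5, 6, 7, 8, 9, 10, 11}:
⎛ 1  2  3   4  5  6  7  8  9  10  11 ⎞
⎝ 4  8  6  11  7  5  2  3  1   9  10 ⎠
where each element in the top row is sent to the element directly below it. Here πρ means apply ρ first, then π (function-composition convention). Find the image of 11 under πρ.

ρ(11) = 10, then π(10) = 1; composing gives (πρ)(11) = 1.

1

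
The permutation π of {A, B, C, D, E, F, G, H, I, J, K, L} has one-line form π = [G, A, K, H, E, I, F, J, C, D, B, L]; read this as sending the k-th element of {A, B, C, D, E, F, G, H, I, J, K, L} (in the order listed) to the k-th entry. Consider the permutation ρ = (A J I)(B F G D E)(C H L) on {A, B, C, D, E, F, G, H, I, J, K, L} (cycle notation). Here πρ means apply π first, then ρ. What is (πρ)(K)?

π(K) = B, then ρ(B) = F; composing gives (πρ)(K) = F.

F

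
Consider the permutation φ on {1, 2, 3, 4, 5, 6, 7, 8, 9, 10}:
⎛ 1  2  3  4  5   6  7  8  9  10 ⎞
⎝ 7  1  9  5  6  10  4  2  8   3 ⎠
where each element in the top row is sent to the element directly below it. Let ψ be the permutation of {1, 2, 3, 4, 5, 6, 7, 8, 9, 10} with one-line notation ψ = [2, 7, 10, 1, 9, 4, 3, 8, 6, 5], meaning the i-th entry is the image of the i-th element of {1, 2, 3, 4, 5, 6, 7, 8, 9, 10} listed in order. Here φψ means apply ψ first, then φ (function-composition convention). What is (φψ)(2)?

4

First apply ψ: ψ(2) = 7, then φ(7) = 4. Thus (φψ)(2) = 4.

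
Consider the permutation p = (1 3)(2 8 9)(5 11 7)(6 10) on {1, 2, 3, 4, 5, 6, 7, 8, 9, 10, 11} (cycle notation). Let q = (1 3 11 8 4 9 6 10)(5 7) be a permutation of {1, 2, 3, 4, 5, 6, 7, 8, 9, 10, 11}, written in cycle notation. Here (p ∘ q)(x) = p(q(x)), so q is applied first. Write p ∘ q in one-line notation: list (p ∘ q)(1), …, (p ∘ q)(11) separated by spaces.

Chase each element through q then p: 1 → 3 → 1; 2 → 2 → 8; 3 → 11 → 7; 4 → 9 → 2; 5 → 7 → 5; 6 → 10 → 6; 7 → 5 → 11; 8 → 4 → 4; 9 → 6 → 10; 10 → 1 → 3; 11 → 8 → 9.
So p ∘ q in one-line form is 1 8 7 2 5 6 11 4 10 3 9.

1 8 7 2 5 6 11 4 10 3 9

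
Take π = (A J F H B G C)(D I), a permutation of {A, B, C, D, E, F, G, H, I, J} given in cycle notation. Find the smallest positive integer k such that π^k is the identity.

The cycle type of π is (7, 2, 1).
Since disjoint cycles commute, ord(π) = lcm(7, 2) = 14.

14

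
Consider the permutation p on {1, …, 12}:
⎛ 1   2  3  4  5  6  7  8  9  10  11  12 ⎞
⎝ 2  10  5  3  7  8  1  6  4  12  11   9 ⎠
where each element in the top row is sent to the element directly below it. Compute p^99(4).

4

Tracing 4 → 3 → … returns to 4 after 9 steps, so 4 lies in a 9-cycle (1, 2, 10, 12, 9, 4, 3, 5, 7).
Powers repeat with period 9 on this cycle, and 99 mod 9 = 0, so p^99(4) = p^0(4).
So p^99(4) = 4.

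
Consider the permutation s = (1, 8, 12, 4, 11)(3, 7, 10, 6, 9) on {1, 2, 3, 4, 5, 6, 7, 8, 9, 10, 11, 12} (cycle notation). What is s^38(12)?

12 lies in the 5-cycle (1, 8, 12, 4, 11).
Since the cycle has length 5, s^38 acts on it the same as s^3 (38 mod 5 = 3).
Stepping 3 places around the cycle: 12 → 4 → 11 → 1.

1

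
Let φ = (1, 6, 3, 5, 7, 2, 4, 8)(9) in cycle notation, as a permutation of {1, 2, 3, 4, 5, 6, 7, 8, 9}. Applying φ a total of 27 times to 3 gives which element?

2

3 lies in the 8-cycle (1, 6, 3, 5, 7, 2, 4, 8).
Powers repeat with period 8 on this cycle, and 27 mod 8 = 3, so φ^27(3) = φ^3(3).
Stepping 3 places around the cycle: 3 → 5 → 7 → 2.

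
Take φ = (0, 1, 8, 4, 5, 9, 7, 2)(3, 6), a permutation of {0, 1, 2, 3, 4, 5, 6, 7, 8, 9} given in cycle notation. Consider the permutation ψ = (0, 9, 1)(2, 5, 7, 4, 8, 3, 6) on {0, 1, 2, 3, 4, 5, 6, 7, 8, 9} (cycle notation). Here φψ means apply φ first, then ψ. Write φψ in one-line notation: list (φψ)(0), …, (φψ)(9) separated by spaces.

(φψ)(x) = ψ(φ(x)). Computing each image: ψ(φ(0)) = ψ(1) = 0, ψ(φ(1)) = ψ(8) = 3, ψ(φ(2)) = ψ(0) = 9, ψ(φ(3)) = ψ(6) = 2, ψ(φ(4)) = ψ(5) = 7, ψ(φ(5)) = ψ(9) = 1, ψ(φ(6)) = ψ(3) = 6, ψ(φ(7)) = ψ(2) = 5, ψ(φ(8)) = ψ(4) = 8, ψ(φ(9)) = ψ(7) = 4.
Hence φψ = [0 3 9 2 7 1 6 5 8 4].

0 3 9 2 7 1 6 5 8 4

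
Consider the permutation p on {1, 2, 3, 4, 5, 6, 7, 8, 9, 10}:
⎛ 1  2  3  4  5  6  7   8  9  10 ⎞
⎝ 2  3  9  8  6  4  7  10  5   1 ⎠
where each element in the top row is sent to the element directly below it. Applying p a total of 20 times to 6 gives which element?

Tracing 6 → 4 → … returns to 6 after 9 steps, so 6 lies in a 9-cycle (1 2 3 9 5 6 4 8 10).
On a 9-cycle, p^9 is the identity, so p^20 = p^2 there (20 ≡ 2 mod 9).
Stepping 2 places around the cycle: 6 → 4 → 8.

8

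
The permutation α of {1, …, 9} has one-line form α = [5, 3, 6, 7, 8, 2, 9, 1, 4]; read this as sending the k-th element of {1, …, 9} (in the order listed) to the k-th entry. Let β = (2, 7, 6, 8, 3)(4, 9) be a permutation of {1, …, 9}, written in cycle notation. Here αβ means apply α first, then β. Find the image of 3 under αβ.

(αβ)(3) = β(α(3)). α(3) = 6, then β(6) = 8. So (αβ)(3) = 8.

8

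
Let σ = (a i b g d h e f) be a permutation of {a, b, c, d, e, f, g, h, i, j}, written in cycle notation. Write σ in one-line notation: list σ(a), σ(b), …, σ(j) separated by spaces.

Reading each image from the cycles: a→i, b→g, c→c, d→h, e→f, f→a, g→d, h→e, i→b, j→j.
So the one-line form is i g c h f a d e b j.

i g c h f a d e b j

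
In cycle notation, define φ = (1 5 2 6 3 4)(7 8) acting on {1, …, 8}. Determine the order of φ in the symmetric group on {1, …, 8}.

The disjoint cycles have lengths 6, 2.
Since disjoint cycles commute, ord(φ) = lcm(6, 2) = 6.

6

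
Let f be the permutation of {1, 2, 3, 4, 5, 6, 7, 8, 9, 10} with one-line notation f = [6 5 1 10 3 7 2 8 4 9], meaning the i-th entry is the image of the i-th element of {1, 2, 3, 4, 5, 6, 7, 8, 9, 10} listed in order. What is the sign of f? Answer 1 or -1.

-1

In disjoint-cycle form the cycle lengths are 6, 3, 1.
A cycle is odd iff its length is even; f has 1 even-length cycle, so sgn(f) = (−1)^1 and f is odd.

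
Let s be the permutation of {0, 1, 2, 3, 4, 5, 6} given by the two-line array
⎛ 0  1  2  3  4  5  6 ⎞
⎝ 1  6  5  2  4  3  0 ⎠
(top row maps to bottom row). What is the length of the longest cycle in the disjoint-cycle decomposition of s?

3

Decomposing into disjoint cycles gives (0, 1, 6)(2, 5, 3); the longest has length 3.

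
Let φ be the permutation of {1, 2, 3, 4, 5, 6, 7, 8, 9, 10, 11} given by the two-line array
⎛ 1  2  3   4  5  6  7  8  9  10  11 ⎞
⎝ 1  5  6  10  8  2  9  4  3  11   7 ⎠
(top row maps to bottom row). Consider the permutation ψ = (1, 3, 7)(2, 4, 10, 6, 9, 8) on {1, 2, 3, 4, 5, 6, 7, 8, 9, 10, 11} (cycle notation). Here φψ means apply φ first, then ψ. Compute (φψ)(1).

φ(1) = 1, then ψ(1) = 3; composing gives (φψ)(1) = 3.

3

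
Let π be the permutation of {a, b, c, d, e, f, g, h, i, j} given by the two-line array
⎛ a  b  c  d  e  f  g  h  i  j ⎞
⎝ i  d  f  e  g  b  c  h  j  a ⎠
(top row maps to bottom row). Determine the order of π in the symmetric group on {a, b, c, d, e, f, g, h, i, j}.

The disjoint-cycle form of π has cycle lengths 6, 3, 1.
The order of π is the least common multiple of its cycle lengths: lcm(6, 3) = 6.

6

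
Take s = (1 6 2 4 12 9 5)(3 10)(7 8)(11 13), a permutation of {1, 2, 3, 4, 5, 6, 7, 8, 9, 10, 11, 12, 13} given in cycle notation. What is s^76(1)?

5

1 lies in the 7-cycle (1 6 2 4 12 9 5).
Since the cycle has length 7, s^76 acts on it the same as s^6 (76 mod 7 = 6).
Stepping 6 places around the cycle: 1 → 6 → 2 → 4 → 12 → 9 → 5.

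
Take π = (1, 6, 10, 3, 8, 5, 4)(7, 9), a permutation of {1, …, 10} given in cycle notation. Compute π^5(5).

5 lies in the 7-cycle (1, 6, 10, 3, 8, 5, 4).
Stepping 5 places around the cycle: 5 → 4 → 1 → 6 → 10 → 3.

3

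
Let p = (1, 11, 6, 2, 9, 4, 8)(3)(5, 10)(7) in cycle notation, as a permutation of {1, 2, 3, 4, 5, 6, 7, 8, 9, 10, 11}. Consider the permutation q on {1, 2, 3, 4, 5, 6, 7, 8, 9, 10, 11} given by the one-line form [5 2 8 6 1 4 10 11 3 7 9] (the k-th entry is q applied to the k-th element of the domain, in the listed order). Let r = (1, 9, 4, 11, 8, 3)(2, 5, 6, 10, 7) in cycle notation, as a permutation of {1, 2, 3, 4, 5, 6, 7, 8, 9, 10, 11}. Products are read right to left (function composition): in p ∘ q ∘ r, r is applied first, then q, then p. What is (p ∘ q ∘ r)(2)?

11

Apply the permutations in order: r(2) = 5, then q(5) = 1, then p(1) = 11. So (p ∘ q ∘ r)(2) = 11.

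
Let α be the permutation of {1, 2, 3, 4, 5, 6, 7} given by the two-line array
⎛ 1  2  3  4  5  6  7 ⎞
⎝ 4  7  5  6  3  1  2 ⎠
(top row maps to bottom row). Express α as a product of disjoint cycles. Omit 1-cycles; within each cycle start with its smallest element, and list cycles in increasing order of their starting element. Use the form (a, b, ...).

Start at 1 and follow images: 1 → 4 → 6 → 1, giving the cycle (1, 4, 6).
Repeating from the next unused element and collecting all non-trivial cycles gives (1, 4, 6)(2, 7)(3, 5).

(1, 4, 6)(2, 7)(3, 5)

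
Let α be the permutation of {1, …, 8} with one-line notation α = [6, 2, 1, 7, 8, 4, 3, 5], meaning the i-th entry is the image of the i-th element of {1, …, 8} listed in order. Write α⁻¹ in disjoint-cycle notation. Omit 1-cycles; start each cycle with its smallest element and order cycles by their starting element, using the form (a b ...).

First write α in disjoint cycles: (1 6 4 7 3)(5 8).
Reversing each cycle (and rotating so the smallest element leads) gives α⁻¹ = (1 3 7 4 6)(5 8).

(1 3 7 4 6)(5 8)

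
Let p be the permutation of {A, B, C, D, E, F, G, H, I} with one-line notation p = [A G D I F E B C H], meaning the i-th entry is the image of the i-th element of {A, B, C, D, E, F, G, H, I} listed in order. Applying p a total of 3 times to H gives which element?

I

Tracing H → C → … returns to H after 4 steps, so H lies in a 4-cycle (C, D, I, H).
Stepping 3 places around the cycle: H → C → D → I.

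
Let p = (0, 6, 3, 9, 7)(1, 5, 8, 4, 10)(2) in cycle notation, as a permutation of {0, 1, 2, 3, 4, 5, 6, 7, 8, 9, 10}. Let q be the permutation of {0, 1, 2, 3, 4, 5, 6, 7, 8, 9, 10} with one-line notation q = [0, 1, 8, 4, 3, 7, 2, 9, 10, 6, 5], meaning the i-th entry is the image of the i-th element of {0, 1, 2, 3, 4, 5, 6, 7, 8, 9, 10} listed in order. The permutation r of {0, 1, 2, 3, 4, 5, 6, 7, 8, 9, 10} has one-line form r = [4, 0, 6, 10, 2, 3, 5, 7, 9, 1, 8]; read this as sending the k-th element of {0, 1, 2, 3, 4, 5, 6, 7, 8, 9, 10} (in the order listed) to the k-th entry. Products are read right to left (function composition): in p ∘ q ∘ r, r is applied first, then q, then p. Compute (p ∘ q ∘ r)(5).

10

Chase 5: r(5) = 3; q(3) = 4; p(4) = 10. Hence (p ∘ q ∘ r)(5) = 10.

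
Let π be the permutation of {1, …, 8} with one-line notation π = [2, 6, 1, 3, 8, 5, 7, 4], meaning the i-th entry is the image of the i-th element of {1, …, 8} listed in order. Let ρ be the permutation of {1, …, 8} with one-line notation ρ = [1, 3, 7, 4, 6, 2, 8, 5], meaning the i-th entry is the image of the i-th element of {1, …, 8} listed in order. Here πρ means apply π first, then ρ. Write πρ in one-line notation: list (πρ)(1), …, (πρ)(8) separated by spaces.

For each element, apply π then ρ: 1 → 2 → 3; 2 → 6 → 2; 3 → 1 → 1; 4 → 3 → 7; 5 → 8 → 5; 6 → 5 → 6; 7 → 7 → 8; 8 → 4 → 4.
Collecting the images, πρ = [3 2 1 7 5 6 8 4].

3 2 1 7 5 6 8 4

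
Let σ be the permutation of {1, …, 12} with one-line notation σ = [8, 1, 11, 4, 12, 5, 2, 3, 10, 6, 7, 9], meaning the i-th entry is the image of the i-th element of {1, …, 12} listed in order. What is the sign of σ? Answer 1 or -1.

In disjoint-cycle form the cycle lengths are 6, 5, 1.
A cycle is odd iff its length is even; σ has 1 even-length cycle, so sgn(σ) = (−1)^1 and σ is odd.

-1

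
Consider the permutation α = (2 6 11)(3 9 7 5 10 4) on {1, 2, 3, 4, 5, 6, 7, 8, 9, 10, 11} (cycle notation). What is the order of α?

6

The cycle type of α is (6, 3, 1, 1).
The order of α is the least common multiple of its cycle lengths: lcm(6, 3) = 6.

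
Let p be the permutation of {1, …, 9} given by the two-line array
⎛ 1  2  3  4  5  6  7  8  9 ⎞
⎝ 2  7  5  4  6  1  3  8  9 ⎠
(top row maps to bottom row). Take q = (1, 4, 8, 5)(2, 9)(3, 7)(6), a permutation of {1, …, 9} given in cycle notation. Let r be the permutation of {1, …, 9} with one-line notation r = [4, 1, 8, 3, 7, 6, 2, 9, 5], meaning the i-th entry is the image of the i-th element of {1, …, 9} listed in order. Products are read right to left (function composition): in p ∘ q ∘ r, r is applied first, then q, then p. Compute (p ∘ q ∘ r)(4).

3

(p ∘ q ∘ r)(4) = p(q(r(4))). r(4) = 3, then q(3) = 7, then p(7) = 3, so the result is 3.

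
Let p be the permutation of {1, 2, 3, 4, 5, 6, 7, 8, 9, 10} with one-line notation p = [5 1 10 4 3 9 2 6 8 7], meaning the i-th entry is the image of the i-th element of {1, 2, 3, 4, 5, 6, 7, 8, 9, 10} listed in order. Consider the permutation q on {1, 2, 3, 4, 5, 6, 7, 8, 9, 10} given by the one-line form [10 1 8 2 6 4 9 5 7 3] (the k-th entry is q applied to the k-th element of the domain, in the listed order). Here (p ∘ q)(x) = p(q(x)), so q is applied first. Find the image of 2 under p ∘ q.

(p ∘ q)(2) = p(q(2)). q(2) = 1, then p(1) = 5. So (p ∘ q)(2) = 5.

5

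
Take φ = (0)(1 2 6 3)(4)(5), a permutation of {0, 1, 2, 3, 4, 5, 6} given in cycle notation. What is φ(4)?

The 1-cycle (4) fixes 4, so φ(4) = 4.

4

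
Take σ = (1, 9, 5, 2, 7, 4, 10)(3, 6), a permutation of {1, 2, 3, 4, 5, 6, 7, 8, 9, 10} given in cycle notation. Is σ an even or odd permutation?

odd

The cycle lengths are 7, 2, 1.
A cycle of length ℓ contributes ℓ−1 transpositions, so σ is a product of 6 + 1 = 7 transpositions — odd.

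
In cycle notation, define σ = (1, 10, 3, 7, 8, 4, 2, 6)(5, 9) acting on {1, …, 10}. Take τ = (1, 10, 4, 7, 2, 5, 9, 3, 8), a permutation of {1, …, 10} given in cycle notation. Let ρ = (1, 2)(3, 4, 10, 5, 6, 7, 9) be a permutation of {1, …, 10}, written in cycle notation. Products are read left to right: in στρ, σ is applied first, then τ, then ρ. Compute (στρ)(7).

Apply the permutations in order: σ(7) = 8, then τ(8) = 1, then ρ(1) = 2. So (στρ)(7) = 2.

2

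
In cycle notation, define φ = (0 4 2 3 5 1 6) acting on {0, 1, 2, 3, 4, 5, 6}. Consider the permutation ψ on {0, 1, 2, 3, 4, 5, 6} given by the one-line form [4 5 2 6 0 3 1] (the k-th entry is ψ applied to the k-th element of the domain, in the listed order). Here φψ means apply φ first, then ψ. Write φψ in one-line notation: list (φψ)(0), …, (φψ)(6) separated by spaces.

0 1 6 3 2 5 4

For each element, apply φ then ψ: 0 → 4 → 0; 1 → 6 → 1; 2 → 3 → 6; 3 → 5 → 3; 4 → 2 → 2; 5 → 1 → 5; 6 → 0 → 4.
Collecting the images, φψ = [0 1 6 3 2 5 4].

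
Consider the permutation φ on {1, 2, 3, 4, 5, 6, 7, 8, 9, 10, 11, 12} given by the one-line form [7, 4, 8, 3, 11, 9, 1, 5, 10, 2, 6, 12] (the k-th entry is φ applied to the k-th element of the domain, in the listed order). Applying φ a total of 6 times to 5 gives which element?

Tracing 5 → 11 → … returns to 5 after 9 steps, so 5 lies in a 9-cycle (2 4 3 8 5 11 6 9 10).
Advancing 6 steps from 5: 5 → 11 → 6 → 9 → 10 → 2 → 4.

4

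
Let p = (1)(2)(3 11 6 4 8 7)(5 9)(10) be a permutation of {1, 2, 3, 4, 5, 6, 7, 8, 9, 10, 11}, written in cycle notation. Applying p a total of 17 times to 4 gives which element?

6

4 lies in the 6-cycle (3 11 6 4 8 7).
On a 6-cycle, p^6 is the identity, so p^17 = p^5 there (17 ≡ 5 mod 6).
Stepping 5 places around the cycle: 4 → 8 → 7 → 3 → 11 → 6.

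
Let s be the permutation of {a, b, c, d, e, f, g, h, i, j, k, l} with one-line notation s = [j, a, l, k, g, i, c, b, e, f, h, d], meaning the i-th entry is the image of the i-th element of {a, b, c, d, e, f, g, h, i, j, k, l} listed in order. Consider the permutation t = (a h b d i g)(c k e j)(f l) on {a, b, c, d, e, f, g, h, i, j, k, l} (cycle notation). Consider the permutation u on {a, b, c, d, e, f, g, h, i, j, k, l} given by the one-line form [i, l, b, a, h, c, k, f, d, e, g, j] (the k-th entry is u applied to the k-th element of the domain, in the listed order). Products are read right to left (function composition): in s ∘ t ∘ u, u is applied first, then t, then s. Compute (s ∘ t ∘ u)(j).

f

(s ∘ t ∘ u)(j) = s(t(u(j))). u(j) = e, then t(e) = j, then s(j) = f, so the result is f.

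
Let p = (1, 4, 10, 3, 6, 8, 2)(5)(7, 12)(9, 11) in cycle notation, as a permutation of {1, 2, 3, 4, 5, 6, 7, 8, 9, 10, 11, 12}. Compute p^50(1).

1 lies in the 7-cycle (1, 4, 10, 3, 6, 8, 2).
On a 7-cycle, p^7 is the identity, so p^50 = p^1 there (50 ≡ 1 mod 7).
Advancing 1 step from 1: 1 → 4.

4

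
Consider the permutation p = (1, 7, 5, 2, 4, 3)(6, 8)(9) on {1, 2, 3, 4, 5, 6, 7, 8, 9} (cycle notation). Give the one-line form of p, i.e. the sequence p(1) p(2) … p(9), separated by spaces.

Each element maps to the next entry in its cycle (wrapping to the front): 1↦7, 2↦4, 3↦1, 4↦3, 5↦2, 6↦8, 7↦5, 8↦6, 9↦9.
So the one-line form is 7 4 1 3 2 8 5 6 9.

7 4 1 3 2 8 5 6 9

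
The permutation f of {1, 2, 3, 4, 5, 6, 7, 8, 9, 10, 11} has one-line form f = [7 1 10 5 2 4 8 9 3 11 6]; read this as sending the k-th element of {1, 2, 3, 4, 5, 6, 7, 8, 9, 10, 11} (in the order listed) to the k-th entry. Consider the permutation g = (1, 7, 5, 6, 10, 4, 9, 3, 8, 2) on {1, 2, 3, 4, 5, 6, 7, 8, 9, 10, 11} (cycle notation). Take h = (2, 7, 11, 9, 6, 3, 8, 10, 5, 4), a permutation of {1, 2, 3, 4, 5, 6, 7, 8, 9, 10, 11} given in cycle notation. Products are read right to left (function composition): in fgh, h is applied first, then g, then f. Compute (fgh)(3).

(fgh)(3) = f(g(h(3))). h(3) = 8, then g(8) = 2, then f(2) = 1, so the result is 1.

1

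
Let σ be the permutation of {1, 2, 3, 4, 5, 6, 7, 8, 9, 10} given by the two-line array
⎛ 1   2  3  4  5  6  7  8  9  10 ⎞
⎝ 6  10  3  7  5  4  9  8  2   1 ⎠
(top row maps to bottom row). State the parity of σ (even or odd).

even

In disjoint-cycle form the cycle lengths are 7, 1, 1, 1.
A cycle of length ℓ contributes ℓ−1 transpositions, so σ is a product of 6 transpositions — even.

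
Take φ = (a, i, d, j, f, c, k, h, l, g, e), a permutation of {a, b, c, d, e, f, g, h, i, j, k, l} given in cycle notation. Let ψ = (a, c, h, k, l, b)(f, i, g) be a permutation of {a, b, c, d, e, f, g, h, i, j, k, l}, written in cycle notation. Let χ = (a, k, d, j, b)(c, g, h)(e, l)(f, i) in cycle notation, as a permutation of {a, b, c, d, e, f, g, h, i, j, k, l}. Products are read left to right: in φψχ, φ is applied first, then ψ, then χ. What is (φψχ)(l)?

Apply the permutations in order: φ(l) = g, then ψ(g) = f, then χ(f) = i. So (φψχ)(l) = i.

i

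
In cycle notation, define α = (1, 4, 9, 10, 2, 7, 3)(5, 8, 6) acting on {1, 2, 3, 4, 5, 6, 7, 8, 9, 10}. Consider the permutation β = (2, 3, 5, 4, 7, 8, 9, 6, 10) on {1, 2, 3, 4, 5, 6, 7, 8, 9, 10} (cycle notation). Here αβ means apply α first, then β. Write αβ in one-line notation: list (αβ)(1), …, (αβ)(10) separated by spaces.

7 8 1 6 9 4 5 10 2 3

(αβ)(x) = β(α(x)). Computing each image: β(α(1)) = β(4) = 7, β(α(2)) = β(7) = 8, β(α(3)) = β(1) = 1, β(α(4)) = β(9) = 6, β(α(5)) = β(8) = 9, β(α(6)) = β(5) = 4, β(α(7)) = β(3) = 5, β(α(8)) = β(6) = 10, β(α(9)) = β(10) = 2, β(α(10)) = β(2) = 3.
Hence αβ = [7 8 1 6 9 4 5 10 2 3].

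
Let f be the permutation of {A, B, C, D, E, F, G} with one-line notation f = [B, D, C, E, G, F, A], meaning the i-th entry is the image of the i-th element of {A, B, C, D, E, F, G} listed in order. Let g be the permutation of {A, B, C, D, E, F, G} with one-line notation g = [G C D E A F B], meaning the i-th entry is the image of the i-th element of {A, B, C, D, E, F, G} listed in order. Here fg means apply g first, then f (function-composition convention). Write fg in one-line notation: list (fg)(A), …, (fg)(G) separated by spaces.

A C E G B F D

(fg)(x) = f(g(x)). Computing each image: f(g(A)) = f(G) = A, f(g(B)) = f(C) = C, f(g(C)) = f(D) = E, f(g(D)) = f(E) = G, f(g(E)) = f(A) = B, f(g(F)) = f(F) = F, f(g(G)) = f(B) = D.
Hence fg = [A C E G B F D].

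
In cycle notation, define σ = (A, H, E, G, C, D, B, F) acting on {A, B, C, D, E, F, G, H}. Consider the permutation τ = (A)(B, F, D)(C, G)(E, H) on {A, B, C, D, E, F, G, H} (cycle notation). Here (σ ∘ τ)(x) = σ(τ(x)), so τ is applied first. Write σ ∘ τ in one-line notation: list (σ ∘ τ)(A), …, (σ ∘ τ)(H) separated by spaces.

(σ ∘ τ)(x) = σ(τ(x)). Computing each image: σ(τ(A)) = σ(A) = H, σ(τ(B)) = σ(F) = A, σ(τ(C)) = σ(G) = C, σ(τ(D)) = σ(B) = F, σ(τ(E)) = σ(H) = E, σ(τ(F)) = σ(D) = B, σ(τ(G)) = σ(C) = D, σ(τ(H)) = σ(E) = G.
Hence σ ∘ τ = [H A C F E B D G].

H A C F E B D G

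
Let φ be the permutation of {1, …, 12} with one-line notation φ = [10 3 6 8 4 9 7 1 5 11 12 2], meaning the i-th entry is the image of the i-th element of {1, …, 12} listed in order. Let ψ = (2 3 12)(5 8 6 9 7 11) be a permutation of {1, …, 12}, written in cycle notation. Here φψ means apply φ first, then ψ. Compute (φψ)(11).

2

First apply φ: φ(11) = 12, then ψ(12) = 2. Thus (φψ)(11) = 2.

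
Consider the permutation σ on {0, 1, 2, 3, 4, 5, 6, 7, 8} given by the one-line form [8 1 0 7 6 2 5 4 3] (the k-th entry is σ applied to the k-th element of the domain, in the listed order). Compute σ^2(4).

Tracing 4 → 6 → … returns to 4 after 8 steps, so 4 lies in an 8-cycle (0, 8, 3, 7, 4, 6, 5, 2).
Advancing 2 steps from 4: 4 → 6 → 5.

5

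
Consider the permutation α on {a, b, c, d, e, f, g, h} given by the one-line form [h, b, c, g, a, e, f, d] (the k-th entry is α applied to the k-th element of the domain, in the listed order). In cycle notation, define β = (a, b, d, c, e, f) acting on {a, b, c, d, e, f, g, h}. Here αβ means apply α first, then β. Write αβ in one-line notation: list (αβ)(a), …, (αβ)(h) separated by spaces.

(αβ)(x) = β(α(x)). Computing each image: β(α(a)) = β(h) = h, β(α(b)) = β(b) = d, β(α(c)) = β(c) = e, β(α(d)) = β(g) = g, β(α(e)) = β(a) = b, β(α(f)) = β(e) = f, β(α(g)) = β(f) = a, β(α(h)) = β(d) = c.
Hence αβ = [h d e g b f a c].

h d e g b f a c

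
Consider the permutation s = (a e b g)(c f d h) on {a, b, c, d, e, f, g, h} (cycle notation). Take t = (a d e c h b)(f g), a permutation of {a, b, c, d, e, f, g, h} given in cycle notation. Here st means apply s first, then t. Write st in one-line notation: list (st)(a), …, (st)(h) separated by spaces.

Chase each element through s then t: a → e → c; b → g → f; c → f → g; d → h → b; e → b → a; f → d → e; g → a → d; h → c → h.
Collecting the images, st = [c f g b a e d h].

c f g b a e d h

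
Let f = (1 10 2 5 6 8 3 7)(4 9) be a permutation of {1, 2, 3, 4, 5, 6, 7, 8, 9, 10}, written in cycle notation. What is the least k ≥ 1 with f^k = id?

The disjoint cycles have lengths 8, 2.
The order of f is the least common multiple of its cycle lengths: lcm(8, 2) = 8.

8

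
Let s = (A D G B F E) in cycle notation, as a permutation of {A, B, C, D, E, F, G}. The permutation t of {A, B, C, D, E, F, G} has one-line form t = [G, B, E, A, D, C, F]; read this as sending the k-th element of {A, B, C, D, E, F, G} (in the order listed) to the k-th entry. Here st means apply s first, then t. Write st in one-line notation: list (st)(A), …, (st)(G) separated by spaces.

A C E F G D B

Chase each element through s then t: A → D → A; B → F → C; C → C → E; D → G → F; E → A → G; F → E → D; G → B → B.
Collecting the images, st = [A C E F G D B].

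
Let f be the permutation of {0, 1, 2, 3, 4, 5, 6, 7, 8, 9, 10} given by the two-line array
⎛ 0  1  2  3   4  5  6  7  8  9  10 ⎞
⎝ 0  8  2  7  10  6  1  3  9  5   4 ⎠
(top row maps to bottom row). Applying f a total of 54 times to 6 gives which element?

5

Tracing 6 → 1 → … returns to 6 after 5 steps, so 6 lies in a 5-cycle (1, 8, 9, 5, 6).
Powers repeat with period 5 on this cycle, and 54 mod 5 = 4, so f^54(6) = f^4(6).
Stepping 4 places around the cycle: 6 → 1 → 8 → 9 → 5.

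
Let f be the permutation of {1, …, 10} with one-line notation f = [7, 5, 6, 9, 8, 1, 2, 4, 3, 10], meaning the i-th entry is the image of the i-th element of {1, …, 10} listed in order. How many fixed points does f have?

The fixed points (elements with f(x) = x) are {10}, so there is 1.

1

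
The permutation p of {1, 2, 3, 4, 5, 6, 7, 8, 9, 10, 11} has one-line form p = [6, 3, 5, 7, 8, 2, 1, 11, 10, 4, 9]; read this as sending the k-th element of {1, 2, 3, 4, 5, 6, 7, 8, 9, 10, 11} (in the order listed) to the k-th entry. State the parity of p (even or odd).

even

In disjoint-cycle form the cycle lengths are 11.
A cycle is odd iff its length is even; p has 0 even-length cycles, so sgn(p) = (−1)^0 and p is even.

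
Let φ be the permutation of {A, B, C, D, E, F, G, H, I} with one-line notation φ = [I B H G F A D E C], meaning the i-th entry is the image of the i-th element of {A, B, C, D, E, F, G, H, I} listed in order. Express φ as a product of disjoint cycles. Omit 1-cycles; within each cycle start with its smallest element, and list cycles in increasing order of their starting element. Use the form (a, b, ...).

Start at A and follow images: A → I → C → H → E → F → A, giving the cycle (A, I, C, H, E, F).
Continuing from each remaining unvisited element yields (A, I, C, H, E, F)(D, G).

(A, I, C, H, E, F)(D, G)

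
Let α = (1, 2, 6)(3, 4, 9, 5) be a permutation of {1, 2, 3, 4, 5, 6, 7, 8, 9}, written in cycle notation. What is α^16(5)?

5 lies in the 4-cycle (3, 4, 9, 5).
On a 4-cycle, α^4 is the identity, so α^16 = α^0 there (16 ≡ 0 mod 4).
So α^16(5) = 5.

5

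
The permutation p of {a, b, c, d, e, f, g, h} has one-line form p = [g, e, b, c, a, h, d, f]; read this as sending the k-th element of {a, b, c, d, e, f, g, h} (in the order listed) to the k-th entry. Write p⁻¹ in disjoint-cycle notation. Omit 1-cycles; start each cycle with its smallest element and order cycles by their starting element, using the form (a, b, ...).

The cycle decomposition of p is (a, g, d, c, b, e)(f, h).
The inverse reverses every cycle; in canonical form, p⁻¹ = (a, e, b, c, d, g)(f, h).

(a, e, b, c, d, g)(f, h)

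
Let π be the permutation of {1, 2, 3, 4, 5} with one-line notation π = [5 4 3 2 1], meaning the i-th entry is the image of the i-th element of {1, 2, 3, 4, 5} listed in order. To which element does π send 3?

3

3 is element number 3 of the domain, and entry number 3 of the one-line form is 3, so π(3) = 3.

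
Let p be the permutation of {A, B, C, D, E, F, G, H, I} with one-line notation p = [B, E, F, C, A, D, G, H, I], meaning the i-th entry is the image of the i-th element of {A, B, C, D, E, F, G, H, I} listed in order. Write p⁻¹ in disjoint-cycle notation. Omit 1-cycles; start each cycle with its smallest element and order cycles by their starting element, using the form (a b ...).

The cycle decomposition of p is (A B E)(C F D).
Reversing each cycle (and rotating so the smallest element leads) gives p⁻¹ = (A E B)(C D F).

(A E B)(C D F)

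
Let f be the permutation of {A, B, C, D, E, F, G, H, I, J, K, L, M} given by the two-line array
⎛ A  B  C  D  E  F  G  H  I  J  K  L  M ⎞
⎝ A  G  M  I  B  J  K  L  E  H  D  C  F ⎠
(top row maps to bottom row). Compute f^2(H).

C

Tracing H → L → … returns to H after 6 steps, so H lies in a 6-cycle (C, M, F, J, H, L).
Advancing 2 steps from H: H → L → C.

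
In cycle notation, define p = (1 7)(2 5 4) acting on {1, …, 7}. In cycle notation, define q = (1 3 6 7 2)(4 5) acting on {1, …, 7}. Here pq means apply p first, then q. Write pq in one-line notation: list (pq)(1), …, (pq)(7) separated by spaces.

(pq)(x) = q(p(x)). Computing each image: q(p(1)) = q(7) = 2, q(p(2)) = q(5) = 4, q(p(3)) = q(3) = 6, q(p(4)) = q(2) = 1, q(p(5)) = q(4) = 5, q(p(6)) = q(6) = 7, q(p(7)) = q(1) = 3.
Hence pq = [2 4 6 1 5 7 3].

2 4 6 1 5 7 3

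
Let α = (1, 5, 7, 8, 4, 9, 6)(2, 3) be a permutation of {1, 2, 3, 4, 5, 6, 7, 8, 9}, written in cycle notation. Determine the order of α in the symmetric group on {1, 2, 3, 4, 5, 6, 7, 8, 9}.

The disjoint cycles have lengths 7, 2.
Since disjoint cycles commute, ord(α) = lcm(7, 2) = 14.

14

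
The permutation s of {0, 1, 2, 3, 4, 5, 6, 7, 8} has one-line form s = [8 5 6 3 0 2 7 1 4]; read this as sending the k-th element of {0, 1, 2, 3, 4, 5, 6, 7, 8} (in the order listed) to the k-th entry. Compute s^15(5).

Tracing 5 → 2 → … returns to 5 after 5 steps, so 5 lies in a 5-cycle (1 5 2 6 7).
On a 5-cycle, s^5 is the identity, so s^15 = s^0 there (15 ≡ 0 mod 5).
So s^15(5) = 5.

5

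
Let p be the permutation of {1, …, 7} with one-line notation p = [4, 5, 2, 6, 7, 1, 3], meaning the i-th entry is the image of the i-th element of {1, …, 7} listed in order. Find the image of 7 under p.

3

7 is element number 7 of the domain, and entry number 7 of the one-line form is 3, so p(7) = 3.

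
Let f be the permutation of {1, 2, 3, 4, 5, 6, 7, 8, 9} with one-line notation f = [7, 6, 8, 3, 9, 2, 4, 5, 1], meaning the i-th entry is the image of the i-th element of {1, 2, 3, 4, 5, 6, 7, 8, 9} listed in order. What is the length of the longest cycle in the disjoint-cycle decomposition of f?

7

Decomposing into disjoint cycles gives (1 7 4 3 8 5 9)(2 6); the longest has length 7.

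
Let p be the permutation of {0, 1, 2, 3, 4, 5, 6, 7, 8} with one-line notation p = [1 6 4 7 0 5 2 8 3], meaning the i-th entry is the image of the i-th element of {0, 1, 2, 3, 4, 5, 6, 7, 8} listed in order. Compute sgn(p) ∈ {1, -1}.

In disjoint-cycle form the cycle lengths are 5, 3, 1.
A cycle of length ℓ contributes ℓ−1 transpositions, so p is a product of 4 + 2 = 6 transpositions — even.

1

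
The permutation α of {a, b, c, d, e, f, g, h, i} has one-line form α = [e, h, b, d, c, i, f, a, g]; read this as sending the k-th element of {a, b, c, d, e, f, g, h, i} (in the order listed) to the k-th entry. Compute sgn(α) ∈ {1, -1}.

In disjoint-cycle form the cycle lengths are 5, 3, 1.
A cycle of length ℓ contributes ℓ−1 transpositions, so α is a product of 4 + 2 = 6 transpositions — even.

1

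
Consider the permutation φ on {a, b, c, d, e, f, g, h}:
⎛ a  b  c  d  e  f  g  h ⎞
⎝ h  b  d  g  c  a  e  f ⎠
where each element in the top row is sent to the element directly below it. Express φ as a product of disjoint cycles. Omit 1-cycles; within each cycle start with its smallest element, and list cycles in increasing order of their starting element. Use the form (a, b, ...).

Start at a and follow images: a → h → f → a, giving the cycle (a, h, f).
Repeating from the next unused element and collecting all non-trivial cycles gives (a, h, f)(c, d, g, e).

(a, h, f)(c, d, g, e)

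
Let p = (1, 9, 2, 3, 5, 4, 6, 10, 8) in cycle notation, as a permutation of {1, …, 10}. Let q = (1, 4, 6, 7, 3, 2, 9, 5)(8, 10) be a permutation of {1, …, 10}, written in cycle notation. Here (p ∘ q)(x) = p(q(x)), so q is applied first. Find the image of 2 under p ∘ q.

2

First apply q: q(2) = 9, then p(9) = 2. Thus (p ∘ q)(2) = 2.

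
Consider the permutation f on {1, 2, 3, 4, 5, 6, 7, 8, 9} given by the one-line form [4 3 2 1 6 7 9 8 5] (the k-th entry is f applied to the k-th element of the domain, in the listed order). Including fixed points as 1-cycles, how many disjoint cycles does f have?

The cycle decomposition is (1 4)(2 3)(5 6 7 9)(8), which has 4 cycles (counting 1-cycles).

4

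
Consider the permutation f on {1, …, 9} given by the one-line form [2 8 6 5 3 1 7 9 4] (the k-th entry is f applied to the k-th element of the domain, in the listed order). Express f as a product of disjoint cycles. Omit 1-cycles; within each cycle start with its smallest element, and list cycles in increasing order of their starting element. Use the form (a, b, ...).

From 1: 1 → 2 → 8 → 9 → 4 → 5 → 3 → 6 → 1, closing the cycle (1, 2, 8, 9, 4, 5, 3, 6).
Continuing from each remaining unvisited element yields (1, 2, 8, 9, 4, 5, 3, 6).

(1, 2, 8, 9, 4, 5, 3, 6)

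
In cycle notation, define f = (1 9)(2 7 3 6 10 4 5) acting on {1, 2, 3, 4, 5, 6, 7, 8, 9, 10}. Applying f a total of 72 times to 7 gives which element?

7 lies in the 7-cycle (2 7 3 6 10 4 5).
Powers repeat with period 7 on this cycle, and 72 mod 7 = 2, so f^72(7) = f^2(7).
Advancing 2 steps from 7: 7 → 3 → 6.

6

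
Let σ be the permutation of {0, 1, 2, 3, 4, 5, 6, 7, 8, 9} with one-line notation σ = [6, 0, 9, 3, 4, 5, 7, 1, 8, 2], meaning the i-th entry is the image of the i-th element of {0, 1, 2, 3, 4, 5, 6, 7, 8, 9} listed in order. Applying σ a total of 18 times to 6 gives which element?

1

Tracing 6 → 7 → … returns to 6 after 4 steps, so 6 lies in a 4-cycle (0, 6, 7, 1).
Since the cycle has length 4, σ^18 acts on it the same as σ^2 (18 mod 4 = 2).
Stepping 2 places around the cycle: 6 → 7 → 1.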